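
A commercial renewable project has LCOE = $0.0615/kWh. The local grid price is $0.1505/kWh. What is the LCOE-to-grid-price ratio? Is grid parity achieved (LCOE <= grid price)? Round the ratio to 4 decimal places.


Compare LCOE to grid price:
  LCOE = $0.0615/kWh, Grid price = $0.1505/kWh
  Ratio = LCOE / grid_price = 0.0615 / 0.1505 = 0.4086
  Grid parity achieved (ratio <= 1)? yes

0.4086


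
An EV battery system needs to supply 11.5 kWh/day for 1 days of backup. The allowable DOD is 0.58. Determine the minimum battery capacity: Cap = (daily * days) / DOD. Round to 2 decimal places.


Total energy needed = daily * days = 11.5 * 1 = 11.5 kWh
Account for depth of discharge:
  Cap = total_energy / DOD = 11.5 / 0.58
  Cap = 19.83 kWh

19.83


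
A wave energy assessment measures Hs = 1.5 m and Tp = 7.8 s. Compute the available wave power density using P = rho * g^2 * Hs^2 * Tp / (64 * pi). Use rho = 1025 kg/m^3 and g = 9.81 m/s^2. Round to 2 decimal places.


Apply wave power formula:
  g^2 = 9.81^2 = 96.2361
  Hs^2 = 1.5^2 = 2.25
  Numerator = rho * g^2 * Hs^2 * Tp = 1025 * 96.2361 * 2.25 * 7.8 = 1731167.14
  Denominator = 64 * pi = 201.0619
  P = 1731167.14 / 201.0619 = 8610.12 W/m

8610.12


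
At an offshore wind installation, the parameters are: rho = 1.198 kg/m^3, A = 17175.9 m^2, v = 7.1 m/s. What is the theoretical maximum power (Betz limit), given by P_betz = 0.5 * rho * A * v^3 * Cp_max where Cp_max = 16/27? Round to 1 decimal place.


The Betz coefficient Cp_max = 16/27 = 0.5926
v^3 = 7.1^3 = 357.911
P_betz = 0.5 * rho * A * v^3 * Cp_max
P_betz = 0.5 * 1.198 * 17175.9 * 357.911 * 0.5926
P_betz = 2182114.8 W

2182114.8


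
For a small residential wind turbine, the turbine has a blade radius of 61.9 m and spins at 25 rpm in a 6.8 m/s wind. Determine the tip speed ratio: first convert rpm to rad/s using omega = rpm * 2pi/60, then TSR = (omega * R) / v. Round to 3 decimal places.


Convert rotational speed to rad/s:
  omega = 25 * 2 * pi / 60 = 2.618 rad/s
Compute tip speed:
  v_tip = omega * R = 2.618 * 61.9 = 162.054 m/s
Tip speed ratio:
  TSR = v_tip / v_wind = 162.054 / 6.8 = 23.831

23.831


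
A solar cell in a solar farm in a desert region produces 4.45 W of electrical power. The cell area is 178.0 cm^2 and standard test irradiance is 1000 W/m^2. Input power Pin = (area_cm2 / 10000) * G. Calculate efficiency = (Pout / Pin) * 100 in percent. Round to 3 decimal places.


First compute the input power:
  Pin = area_cm2 / 10000 * G = 178.0 / 10000 * 1000 = 17.8 W
Then compute efficiency:
  Efficiency = (Pout / Pin) * 100 = (4.45 / 17.8) * 100
  Efficiency = 25.000%

25.000


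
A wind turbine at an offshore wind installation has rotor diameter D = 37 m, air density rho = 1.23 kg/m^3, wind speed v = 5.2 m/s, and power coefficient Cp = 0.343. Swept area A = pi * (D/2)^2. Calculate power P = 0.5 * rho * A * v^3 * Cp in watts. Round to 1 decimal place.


Step 1 -- Compute swept area:
  A = pi * (D/2)^2 = pi * (37/2)^2 = 1075.21 m^2
Step 2 -- Apply wind power equation:
  P = 0.5 * rho * A * v^3 * Cp
  v^3 = 5.2^3 = 140.608
  P = 0.5 * 1.23 * 1075.21 * 140.608 * 0.343
  P = 31891.3 W

31891.3


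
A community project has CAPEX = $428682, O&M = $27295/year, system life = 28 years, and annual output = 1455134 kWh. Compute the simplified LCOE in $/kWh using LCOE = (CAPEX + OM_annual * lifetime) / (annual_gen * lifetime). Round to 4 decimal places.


Total cost = CAPEX + OM * lifetime = 428682 + 27295 * 28 = 428682 + 764260 = 1192942
Total generation = annual * lifetime = 1455134 * 28 = 40743752 kWh
LCOE = 1192942 / 40743752
LCOE = 0.0293 $/kWh

0.0293


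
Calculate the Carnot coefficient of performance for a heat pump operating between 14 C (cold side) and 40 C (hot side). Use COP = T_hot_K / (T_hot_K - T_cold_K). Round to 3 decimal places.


Convert to Kelvin:
  T_hot = 40 + 273.15 = 313.15 K
  T_cold = 14 + 273.15 = 287.15 K
Apply Carnot COP formula:
  COP = T_hot_K / (T_hot_K - T_cold_K) = 313.15 / 26.0
  COP = 12.044

12.044


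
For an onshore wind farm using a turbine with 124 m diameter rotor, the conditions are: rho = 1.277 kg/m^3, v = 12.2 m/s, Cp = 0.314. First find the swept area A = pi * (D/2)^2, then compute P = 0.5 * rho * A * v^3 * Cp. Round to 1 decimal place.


Step 1 -- Compute swept area:
  A = pi * (D/2)^2 = pi * (124/2)^2 = 12076.28 m^2
Step 2 -- Apply wind power equation:
  P = 0.5 * rho * A * v^3 * Cp
  v^3 = 12.2^3 = 1815.848
  P = 0.5 * 1.277 * 12076.28 * 1815.848 * 0.314
  P = 4396461.7 W

4396461.7


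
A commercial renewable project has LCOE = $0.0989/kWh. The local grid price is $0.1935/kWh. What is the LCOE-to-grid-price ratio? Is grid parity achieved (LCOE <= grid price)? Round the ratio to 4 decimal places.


Compare LCOE to grid price:
  LCOE = $0.0989/kWh, Grid price = $0.1935/kWh
  Ratio = LCOE / grid_price = 0.0989 / 0.1935 = 0.5111
  Grid parity achieved (ratio <= 1)? yes

0.5111


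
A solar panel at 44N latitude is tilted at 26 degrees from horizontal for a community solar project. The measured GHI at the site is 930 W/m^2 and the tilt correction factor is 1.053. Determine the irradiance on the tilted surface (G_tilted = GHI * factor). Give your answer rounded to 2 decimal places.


Identify the given values:
  GHI = 930 W/m^2, tilt correction factor = 1.053
Apply the formula G_tilted = GHI * factor:
  G_tilted = 930 * 1.053
  G_tilted = 979.29 W/m^2

979.29


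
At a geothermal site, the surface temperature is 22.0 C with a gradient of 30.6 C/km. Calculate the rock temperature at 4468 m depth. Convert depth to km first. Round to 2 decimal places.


Convert depth to km: 4468 / 1000 = 4.468 km
Temperature increase = gradient * depth_km = 30.6 * 4.468 = 136.72 C
Temperature at depth = T_surface + delta_T = 22.0 + 136.72
T = 158.72 C

158.72


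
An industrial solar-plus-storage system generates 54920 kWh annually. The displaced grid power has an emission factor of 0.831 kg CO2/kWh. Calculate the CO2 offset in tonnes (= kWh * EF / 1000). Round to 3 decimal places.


CO2 offset in kg = generation * emission_factor
CO2 offset = 54920 * 0.831 = 45638.52 kg
Convert to tonnes:
  CO2 offset = 45638.52 / 1000 = 45.639 tonnes

45.639


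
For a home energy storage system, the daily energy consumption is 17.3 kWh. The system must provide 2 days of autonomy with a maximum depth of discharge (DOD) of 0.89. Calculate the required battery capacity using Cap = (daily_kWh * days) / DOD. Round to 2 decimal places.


Total energy needed = daily * days = 17.3 * 2 = 34.6 kWh
Account for depth of discharge:
  Cap = total_energy / DOD = 34.6 / 0.89
  Cap = 38.88 kWh

38.88


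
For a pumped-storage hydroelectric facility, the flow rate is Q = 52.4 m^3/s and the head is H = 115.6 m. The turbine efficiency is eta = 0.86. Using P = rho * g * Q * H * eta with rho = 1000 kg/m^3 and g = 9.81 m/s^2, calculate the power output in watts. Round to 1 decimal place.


Apply the hydropower formula P = rho * g * Q * H * eta
rho * g = 1000 * 9.81 = 9810.0
P = 9810.0 * 52.4 * 115.6 * 0.86
P = 51104198.3 W

51104198.3


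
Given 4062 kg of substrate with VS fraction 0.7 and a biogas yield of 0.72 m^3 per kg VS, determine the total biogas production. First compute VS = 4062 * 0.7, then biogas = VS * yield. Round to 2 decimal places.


Compute volatile solids:
  VS = mass * VS_fraction = 4062 * 0.7 = 2843.4 kg
Calculate biogas volume:
  Biogas = VS * specific_yield = 2843.4 * 0.72
  Biogas = 2047.25 m^3

2047.25


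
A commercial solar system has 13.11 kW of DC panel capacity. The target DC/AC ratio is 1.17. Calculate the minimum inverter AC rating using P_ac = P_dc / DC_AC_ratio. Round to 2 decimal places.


The inverter AC capacity is determined by the DC/AC ratio.
Given: P_dc = 13.11 kW, DC/AC ratio = 1.17
P_ac = P_dc / ratio = 13.11 / 1.17
P_ac = 11.21 kW

11.21


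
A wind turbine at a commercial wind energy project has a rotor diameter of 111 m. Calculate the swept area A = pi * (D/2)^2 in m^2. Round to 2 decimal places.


Compute the rotor radius:
  r = D / 2 = 111 / 2 = 55.5 m
Calculate swept area:
  A = pi * r^2 = pi * 55.5^2
  A = 9676.89 m^2

9676.89


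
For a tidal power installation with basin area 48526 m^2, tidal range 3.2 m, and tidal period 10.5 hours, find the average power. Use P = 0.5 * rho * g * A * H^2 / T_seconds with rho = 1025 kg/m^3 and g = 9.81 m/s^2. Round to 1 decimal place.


Convert period to seconds: T = 10.5 * 3600 = 37800.0 s
H^2 = 3.2^2 = 10.24
P = 0.5 * rho * g * A * H^2 / T
P = 0.5 * 1025 * 9.81 * 48526 * 10.24 / 37800.0
P = 66091.5 W

66091.5


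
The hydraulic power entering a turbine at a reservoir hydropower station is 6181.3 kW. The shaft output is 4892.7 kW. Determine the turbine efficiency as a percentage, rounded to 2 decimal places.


Turbine efficiency = (output power / input power) * 100
eta = (4892.7 / 6181.3) * 100
eta = 79.15%

79.15


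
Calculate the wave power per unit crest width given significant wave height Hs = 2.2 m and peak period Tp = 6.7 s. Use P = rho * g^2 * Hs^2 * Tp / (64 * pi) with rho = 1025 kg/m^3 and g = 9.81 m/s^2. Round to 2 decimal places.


Apply wave power formula:
  g^2 = 9.81^2 = 96.2361
  Hs^2 = 2.2^2 = 4.84
  Numerator = rho * g^2 * Hs^2 * Tp = 1025 * 96.2361 * 4.84 * 6.7 = 3198762.86
  Denominator = 64 * pi = 201.0619
  P = 3198762.86 / 201.0619 = 15909.34 W/m

15909.34


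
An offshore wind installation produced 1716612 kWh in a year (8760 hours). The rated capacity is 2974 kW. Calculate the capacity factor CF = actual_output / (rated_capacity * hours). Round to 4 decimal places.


Capacity factor = actual output / maximum possible output
Maximum possible = rated * hours = 2974 * 8760 = 26052240 kWh
CF = 1716612 / 26052240
CF = 0.0659

0.0659


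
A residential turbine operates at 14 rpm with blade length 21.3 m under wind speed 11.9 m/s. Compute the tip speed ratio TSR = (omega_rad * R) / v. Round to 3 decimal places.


Convert rotational speed to rad/s:
  omega = 14 * 2 * pi / 60 = 1.4661 rad/s
Compute tip speed:
  v_tip = omega * R = 1.4661 * 21.3 = 31.227 m/s
Tip speed ratio:
  TSR = v_tip / v_wind = 31.227 / 11.9 = 2.624

2.624


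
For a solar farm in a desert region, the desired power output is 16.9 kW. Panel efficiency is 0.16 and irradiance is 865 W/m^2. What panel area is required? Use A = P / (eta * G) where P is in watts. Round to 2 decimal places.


Convert target power to watts: P = 16.9 * 1000 = 16900.0 W
Compute denominator: eta * G = 0.16 * 865 = 138.4
Required area A = P / (eta * G) = 16900.0 / 138.4
A = 122.11 m^2

122.11


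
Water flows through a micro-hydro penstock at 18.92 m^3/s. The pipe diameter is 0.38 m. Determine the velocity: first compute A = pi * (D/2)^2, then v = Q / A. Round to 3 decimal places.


Compute pipe cross-sectional area:
  A = pi * (D/2)^2 = pi * (0.38/2)^2 = 0.1134 m^2
Calculate velocity:
  v = Q / A = 18.92 / 0.1134
  v = 166.826 m/s

166.826


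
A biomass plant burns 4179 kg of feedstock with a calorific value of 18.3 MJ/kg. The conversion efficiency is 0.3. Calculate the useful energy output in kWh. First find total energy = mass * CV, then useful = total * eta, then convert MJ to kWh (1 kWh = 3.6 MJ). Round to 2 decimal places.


Total energy = mass * CV = 4179 * 18.3 = 76475.7 MJ
Useful energy = total * eta = 76475.7 * 0.3 = 22942.71 MJ
Convert to kWh: 22942.71 / 3.6
Useful energy = 6372.98 kWh

6372.98


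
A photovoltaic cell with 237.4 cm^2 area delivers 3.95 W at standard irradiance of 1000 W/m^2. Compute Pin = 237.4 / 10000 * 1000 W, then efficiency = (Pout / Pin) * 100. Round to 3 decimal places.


First compute the input power:
  Pin = area_cm2 / 10000 * G = 237.4 / 10000 * 1000 = 23.74 W
Then compute efficiency:
  Efficiency = (Pout / Pin) * 100 = (3.95 / 23.74) * 100
  Efficiency = 16.639%

16.639


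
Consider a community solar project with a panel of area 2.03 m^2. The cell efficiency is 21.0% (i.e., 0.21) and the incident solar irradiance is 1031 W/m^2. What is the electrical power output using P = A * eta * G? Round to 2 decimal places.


Use the solar power formula P = A * eta * G.
Given: A = 2.03 m^2, eta = 0.21, G = 1031 W/m^2
P = 2.03 * 0.21 * 1031
P = 439.52 W

439.52


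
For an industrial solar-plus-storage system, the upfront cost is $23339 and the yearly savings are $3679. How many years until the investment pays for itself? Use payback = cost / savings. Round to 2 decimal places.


Simple payback period = initial cost / annual savings
Payback = 23339 / 3679
Payback = 6.34 years

6.34


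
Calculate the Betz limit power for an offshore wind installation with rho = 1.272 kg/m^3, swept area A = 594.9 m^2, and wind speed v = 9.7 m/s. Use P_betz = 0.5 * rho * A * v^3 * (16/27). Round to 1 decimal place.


The Betz coefficient Cp_max = 16/27 = 0.5926
v^3 = 9.7^3 = 912.673
P_betz = 0.5 * rho * A * v^3 * Cp_max
P_betz = 0.5 * 1.272 * 594.9 * 912.673 * 0.5926
P_betz = 204631.5 W

204631.5


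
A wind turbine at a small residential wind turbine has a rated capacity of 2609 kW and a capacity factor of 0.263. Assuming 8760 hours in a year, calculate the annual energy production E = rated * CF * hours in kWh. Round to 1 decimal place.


Annual energy = rated_kW * capacity_factor * hours_per_year
Given: P_rated = 2609 kW, CF = 0.263, hours = 8760
E = 2609 * 0.263 * 8760
E = 6010822.9 kWh

6010822.9


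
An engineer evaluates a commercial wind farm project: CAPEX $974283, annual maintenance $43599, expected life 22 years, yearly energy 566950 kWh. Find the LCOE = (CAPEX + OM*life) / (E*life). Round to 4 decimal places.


Total cost = CAPEX + OM * lifetime = 974283 + 43599 * 22 = 974283 + 959178 = 1933461
Total generation = annual * lifetime = 566950 * 22 = 12472900 kWh
LCOE = 1933461 / 12472900
LCOE = 0.1550 $/kWh

0.1550


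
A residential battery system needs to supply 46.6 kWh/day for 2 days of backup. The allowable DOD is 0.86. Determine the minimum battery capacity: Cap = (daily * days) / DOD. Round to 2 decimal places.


Total energy needed = daily * days = 46.6 * 2 = 93.2 kWh
Account for depth of discharge:
  Cap = total_energy / DOD = 93.2 / 0.86
  Cap = 108.37 kWh

108.37


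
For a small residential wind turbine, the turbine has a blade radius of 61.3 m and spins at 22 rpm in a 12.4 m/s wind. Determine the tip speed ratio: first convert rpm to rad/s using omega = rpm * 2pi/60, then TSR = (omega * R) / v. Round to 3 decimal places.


Convert rotational speed to rad/s:
  omega = 22 * 2 * pi / 60 = 2.3038 rad/s
Compute tip speed:
  v_tip = omega * R = 2.3038 * 61.3 = 141.225 m/s
Tip speed ratio:
  TSR = v_tip / v_wind = 141.225 / 12.4 = 11.389

11.389


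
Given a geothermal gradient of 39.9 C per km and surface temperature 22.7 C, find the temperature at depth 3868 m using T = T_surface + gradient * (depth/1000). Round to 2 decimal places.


Convert depth to km: 3868 / 1000 = 3.868 km
Temperature increase = gradient * depth_km = 39.9 * 3.868 = 154.33 C
Temperature at depth = T_surface + delta_T = 22.7 + 154.33
T = 177.03 C

177.03


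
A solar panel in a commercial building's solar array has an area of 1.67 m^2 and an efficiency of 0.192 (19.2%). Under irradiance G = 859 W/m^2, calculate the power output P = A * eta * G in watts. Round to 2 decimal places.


Use the solar power formula P = A * eta * G.
Given: A = 1.67 m^2, eta = 0.192, G = 859 W/m^2
P = 1.67 * 0.192 * 859
P = 275.43 W

275.43


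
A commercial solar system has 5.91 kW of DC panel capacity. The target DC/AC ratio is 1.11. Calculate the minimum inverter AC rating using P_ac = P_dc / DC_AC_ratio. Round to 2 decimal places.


The inverter AC capacity is determined by the DC/AC ratio.
Given: P_dc = 5.91 kW, DC/AC ratio = 1.11
P_ac = P_dc / ratio = 5.91 / 1.11
P_ac = 5.32 kW

5.32


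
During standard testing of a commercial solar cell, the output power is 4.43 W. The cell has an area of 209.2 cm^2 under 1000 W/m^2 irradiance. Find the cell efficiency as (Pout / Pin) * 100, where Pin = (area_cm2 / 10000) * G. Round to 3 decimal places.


First compute the input power:
  Pin = area_cm2 / 10000 * G = 209.2 / 10000 * 1000 = 20.92 W
Then compute efficiency:
  Efficiency = (Pout / Pin) * 100 = (4.43 / 20.92) * 100
  Efficiency = 21.176%

21.176


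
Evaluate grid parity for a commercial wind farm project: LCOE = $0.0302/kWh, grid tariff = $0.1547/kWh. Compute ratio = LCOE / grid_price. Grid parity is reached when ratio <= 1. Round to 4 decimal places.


Compare LCOE to grid price:
  LCOE = $0.0302/kWh, Grid price = $0.1547/kWh
  Ratio = LCOE / grid_price = 0.0302 / 0.1547 = 0.1952
  Grid parity achieved (ratio <= 1)? yes

0.1952


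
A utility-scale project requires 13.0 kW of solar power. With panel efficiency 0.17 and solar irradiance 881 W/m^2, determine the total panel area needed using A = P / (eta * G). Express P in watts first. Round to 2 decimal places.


Convert target power to watts: P = 13.0 * 1000 = 13000.0 W
Compute denominator: eta * G = 0.17 * 881 = 149.77
Required area A = P / (eta * G) = 13000.0 / 149.77
A = 86.80 m^2

86.80


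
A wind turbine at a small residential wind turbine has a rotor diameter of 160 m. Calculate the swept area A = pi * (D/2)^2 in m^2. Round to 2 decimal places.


Compute the rotor radius:
  r = D / 2 = 160 / 2 = 80.0 m
Calculate swept area:
  A = pi * r^2 = pi * 80.0^2
  A = 20106.19 m^2

20106.19


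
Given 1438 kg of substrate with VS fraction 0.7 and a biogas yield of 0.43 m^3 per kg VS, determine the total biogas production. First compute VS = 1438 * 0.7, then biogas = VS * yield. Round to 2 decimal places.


Compute volatile solids:
  VS = mass * VS_fraction = 1438 * 0.7 = 1006.6 kg
Calculate biogas volume:
  Biogas = VS * specific_yield = 1006.6 * 0.43
  Biogas = 432.84 m^3

432.84


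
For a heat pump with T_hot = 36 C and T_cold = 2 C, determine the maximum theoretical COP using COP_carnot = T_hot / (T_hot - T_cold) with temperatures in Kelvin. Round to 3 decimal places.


Convert to Kelvin:
  T_hot = 36 + 273.15 = 309.15 K
  T_cold = 2 + 273.15 = 275.15 K
Apply Carnot COP formula:
  COP = T_hot_K / (T_hot_K - T_cold_K) = 309.15 / 34.0
  COP = 9.093

9.093


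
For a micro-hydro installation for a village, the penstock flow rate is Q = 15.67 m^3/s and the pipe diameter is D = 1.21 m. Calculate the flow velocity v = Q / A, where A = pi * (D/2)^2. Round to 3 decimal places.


Compute pipe cross-sectional area:
  A = pi * (D/2)^2 = pi * (1.21/2)^2 = 1.1499 m^2
Calculate velocity:
  v = Q / A = 15.67 / 1.1499
  v = 13.627 m/s

13.627


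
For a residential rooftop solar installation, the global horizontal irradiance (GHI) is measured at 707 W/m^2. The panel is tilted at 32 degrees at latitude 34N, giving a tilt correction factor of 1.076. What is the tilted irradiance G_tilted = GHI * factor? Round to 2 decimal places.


Identify the given values:
  GHI = 707 W/m^2, tilt correction factor = 1.076
Apply the formula G_tilted = GHI * factor:
  G_tilted = 707 * 1.076
  G_tilted = 760.73 W/m^2

760.73


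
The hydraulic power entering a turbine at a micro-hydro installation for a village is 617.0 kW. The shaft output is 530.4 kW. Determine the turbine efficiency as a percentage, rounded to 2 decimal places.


Turbine efficiency = (output power / input power) * 100
eta = (530.4 / 617.0) * 100
eta = 85.96%

85.96


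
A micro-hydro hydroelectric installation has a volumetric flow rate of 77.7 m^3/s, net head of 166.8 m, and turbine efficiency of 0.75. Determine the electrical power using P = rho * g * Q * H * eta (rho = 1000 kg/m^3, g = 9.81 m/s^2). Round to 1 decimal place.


Apply the hydropower formula P = rho * g * Q * H * eta
rho * g = 1000 * 9.81 = 9810.0
P = 9810.0 * 77.7 * 166.8 * 0.75
P = 95355848.7 W

95355848.7


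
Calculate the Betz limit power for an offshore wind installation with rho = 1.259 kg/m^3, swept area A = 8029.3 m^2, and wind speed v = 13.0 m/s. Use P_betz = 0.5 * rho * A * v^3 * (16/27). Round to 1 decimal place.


The Betz coefficient Cp_max = 16/27 = 0.5926
v^3 = 13.0^3 = 2197.0
P_betz = 0.5 * rho * A * v^3 * Cp_max
P_betz = 0.5 * 1.259 * 8029.3 * 2197.0 * 0.5926
P_betz = 6580512.1 W

6580512.1


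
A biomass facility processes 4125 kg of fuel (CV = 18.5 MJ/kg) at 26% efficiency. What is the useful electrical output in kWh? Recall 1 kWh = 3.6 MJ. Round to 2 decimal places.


Total energy = mass * CV = 4125 * 18.5 = 76312.5 MJ
Useful energy = total * eta = 76312.5 * 0.26 = 19841.25 MJ
Convert to kWh: 19841.25 / 3.6
Useful energy = 5511.46 kWh

5511.46


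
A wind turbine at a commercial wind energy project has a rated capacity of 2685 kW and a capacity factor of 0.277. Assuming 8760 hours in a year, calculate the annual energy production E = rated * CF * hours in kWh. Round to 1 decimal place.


Annual energy = rated_kW * capacity_factor * hours_per_year
Given: P_rated = 2685 kW, CF = 0.277, hours = 8760
E = 2685 * 0.277 * 8760
E = 6515206.2 kWh

6515206.2


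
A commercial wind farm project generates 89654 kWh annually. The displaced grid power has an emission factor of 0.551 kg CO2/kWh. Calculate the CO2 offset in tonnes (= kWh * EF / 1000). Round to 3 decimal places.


CO2 offset in kg = generation * emission_factor
CO2 offset = 89654 * 0.551 = 49399.35 kg
Convert to tonnes:
  CO2 offset = 49399.35 / 1000 = 49.399 tonnes

49.399


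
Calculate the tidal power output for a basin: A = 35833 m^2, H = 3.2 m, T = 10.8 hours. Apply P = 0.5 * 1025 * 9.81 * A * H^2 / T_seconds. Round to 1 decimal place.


Convert period to seconds: T = 10.8 * 3600 = 38880.0 s
H^2 = 3.2^2 = 10.24
P = 0.5 * rho * g * A * H^2 / T
P = 0.5 * 1025 * 9.81 * 35833 * 10.24 / 38880.0
P = 47448.2 W

47448.2


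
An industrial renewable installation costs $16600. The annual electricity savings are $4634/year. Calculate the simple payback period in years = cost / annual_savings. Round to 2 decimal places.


Simple payback period = initial cost / annual savings
Payback = 16600 / 4634
Payback = 3.58 years

3.58


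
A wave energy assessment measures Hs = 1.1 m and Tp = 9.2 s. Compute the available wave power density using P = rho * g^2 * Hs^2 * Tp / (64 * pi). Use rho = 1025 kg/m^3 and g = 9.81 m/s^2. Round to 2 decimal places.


Apply wave power formula:
  g^2 = 9.81^2 = 96.2361
  Hs^2 = 1.1^2 = 1.21
  Numerator = rho * g^2 * Hs^2 * Tp = 1025 * 96.2361 * 1.21 * 9.2 = 1098082.77
  Denominator = 64 * pi = 201.0619
  P = 1098082.77 / 201.0619 = 5461.42 W/m

5461.42


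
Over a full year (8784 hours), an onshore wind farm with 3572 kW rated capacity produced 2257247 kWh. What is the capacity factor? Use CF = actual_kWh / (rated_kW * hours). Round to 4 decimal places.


Capacity factor = actual output / maximum possible output
Maximum possible = rated * hours = 3572 * 8784 = 31376448 kWh
CF = 2257247 / 31376448
CF = 0.0719

0.0719


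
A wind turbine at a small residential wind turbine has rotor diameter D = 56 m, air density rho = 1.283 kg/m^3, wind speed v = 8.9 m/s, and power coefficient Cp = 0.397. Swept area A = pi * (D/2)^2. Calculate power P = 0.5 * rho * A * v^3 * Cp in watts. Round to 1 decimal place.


Step 1 -- Compute swept area:
  A = pi * (D/2)^2 = pi * (56/2)^2 = 2463.01 m^2
Step 2 -- Apply wind power equation:
  P = 0.5 * rho * A * v^3 * Cp
  v^3 = 8.9^3 = 704.969
  P = 0.5 * 1.283 * 2463.01 * 704.969 * 0.397
  P = 442204.5 W

442204.5


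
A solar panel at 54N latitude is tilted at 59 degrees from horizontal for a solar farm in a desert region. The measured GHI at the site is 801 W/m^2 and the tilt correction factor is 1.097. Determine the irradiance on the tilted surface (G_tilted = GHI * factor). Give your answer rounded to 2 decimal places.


Identify the given values:
  GHI = 801 W/m^2, tilt correction factor = 1.097
Apply the formula G_tilted = GHI * factor:
  G_tilted = 801 * 1.097
  G_tilted = 878.70 W/m^2

878.70


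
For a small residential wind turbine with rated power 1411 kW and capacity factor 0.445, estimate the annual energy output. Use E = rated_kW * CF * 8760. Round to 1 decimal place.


Annual energy = rated_kW * capacity_factor * hours_per_year
Given: P_rated = 1411 kW, CF = 0.445, hours = 8760
E = 1411 * 0.445 * 8760
E = 5500360.2 kWh

5500360.2


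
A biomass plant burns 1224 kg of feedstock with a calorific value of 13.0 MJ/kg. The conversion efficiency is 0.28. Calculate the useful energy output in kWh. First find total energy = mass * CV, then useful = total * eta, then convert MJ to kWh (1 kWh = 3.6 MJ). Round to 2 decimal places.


Total energy = mass * CV = 1224 * 13.0 = 15912.0 MJ
Useful energy = total * eta = 15912.0 * 0.28 = 4455.36 MJ
Convert to kWh: 4455.36 / 3.6
Useful energy = 1237.60 kWh

1237.60


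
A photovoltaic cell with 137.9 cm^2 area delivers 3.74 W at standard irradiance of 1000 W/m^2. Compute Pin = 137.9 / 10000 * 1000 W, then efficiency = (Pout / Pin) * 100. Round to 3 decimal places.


First compute the input power:
  Pin = area_cm2 / 10000 * G = 137.9 / 10000 * 1000 = 13.79 W
Then compute efficiency:
  Efficiency = (Pout / Pin) * 100 = (3.74 / 13.79) * 100
  Efficiency = 27.121%

27.121


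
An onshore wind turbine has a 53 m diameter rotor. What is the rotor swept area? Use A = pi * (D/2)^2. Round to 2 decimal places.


Compute the rotor radius:
  r = D / 2 = 53 / 2 = 26.5 m
Calculate swept area:
  A = pi * r^2 = pi * 26.5^2
  A = 2206.18 m^2

2206.18


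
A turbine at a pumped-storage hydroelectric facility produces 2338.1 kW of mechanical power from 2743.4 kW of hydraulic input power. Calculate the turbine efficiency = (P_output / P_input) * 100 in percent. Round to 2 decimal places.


Turbine efficiency = (output power / input power) * 100
eta = (2338.1 / 2743.4) * 100
eta = 85.23%

85.23


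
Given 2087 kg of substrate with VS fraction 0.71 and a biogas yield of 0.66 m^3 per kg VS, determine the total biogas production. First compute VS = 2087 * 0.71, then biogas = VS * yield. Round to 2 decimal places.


Compute volatile solids:
  VS = mass * VS_fraction = 2087 * 0.71 = 1481.77 kg
Calculate biogas volume:
  Biogas = VS * specific_yield = 1481.77 * 0.66
  Biogas = 977.97 m^3

977.97


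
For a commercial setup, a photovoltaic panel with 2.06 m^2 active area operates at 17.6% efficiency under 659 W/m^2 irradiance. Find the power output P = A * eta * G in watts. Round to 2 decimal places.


Use the solar power formula P = A * eta * G.
Given: A = 2.06 m^2, eta = 0.176, G = 659 W/m^2
P = 2.06 * 0.176 * 659
P = 238.93 W

238.93


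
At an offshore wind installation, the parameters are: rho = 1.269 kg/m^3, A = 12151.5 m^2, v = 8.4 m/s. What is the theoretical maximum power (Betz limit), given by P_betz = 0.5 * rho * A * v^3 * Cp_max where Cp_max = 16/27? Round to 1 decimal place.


The Betz coefficient Cp_max = 16/27 = 0.5926
v^3 = 8.4^3 = 592.704
P_betz = 0.5 * rho * A * v^3 * Cp_max
P_betz = 0.5 * 1.269 * 12151.5 * 592.704 * 0.5926
P_betz = 2708043.2 W

2708043.2


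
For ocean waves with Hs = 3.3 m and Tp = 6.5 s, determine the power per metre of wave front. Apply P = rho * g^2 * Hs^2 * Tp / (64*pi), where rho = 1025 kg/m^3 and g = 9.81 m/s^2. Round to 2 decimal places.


Apply wave power formula:
  g^2 = 9.81^2 = 96.2361
  Hs^2 = 3.3^2 = 10.89
  Numerator = rho * g^2 * Hs^2 * Tp = 1025 * 96.2361 * 10.89 * 6.5 = 6982374.15
  Denominator = 64 * pi = 201.0619
  P = 6982374.15 / 201.0619 = 34727.48 W/m

34727.48


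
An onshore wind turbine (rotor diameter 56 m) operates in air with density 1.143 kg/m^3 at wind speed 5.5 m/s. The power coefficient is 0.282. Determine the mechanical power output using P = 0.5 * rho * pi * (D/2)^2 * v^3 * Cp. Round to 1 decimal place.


Step 1 -- Compute swept area:
  A = pi * (D/2)^2 = pi * (56/2)^2 = 2463.01 m^2
Step 2 -- Apply wind power equation:
  P = 0.5 * rho * A * v^3 * Cp
  v^3 = 5.5^3 = 166.375
  P = 0.5 * 1.143 * 2463.01 * 166.375 * 0.282
  P = 66041.9 W

66041.9


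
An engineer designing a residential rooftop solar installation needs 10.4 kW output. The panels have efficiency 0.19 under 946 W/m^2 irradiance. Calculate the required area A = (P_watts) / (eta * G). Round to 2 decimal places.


Convert target power to watts: P = 10.4 * 1000 = 10400.0 W
Compute denominator: eta * G = 0.19 * 946 = 179.74
Required area A = P / (eta * G) = 10400.0 / 179.74
A = 57.86 m^2

57.86


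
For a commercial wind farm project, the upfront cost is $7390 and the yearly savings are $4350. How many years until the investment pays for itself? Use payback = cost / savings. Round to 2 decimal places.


Simple payback period = initial cost / annual savings
Payback = 7390 / 4350
Payback = 1.70 years

1.70


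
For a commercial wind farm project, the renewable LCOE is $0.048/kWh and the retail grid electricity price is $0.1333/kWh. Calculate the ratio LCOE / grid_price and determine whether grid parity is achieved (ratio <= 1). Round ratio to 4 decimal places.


Compare LCOE to grid price:
  LCOE = $0.048/kWh, Grid price = $0.1333/kWh
  Ratio = LCOE / grid_price = 0.048 / 0.1333 = 0.3601
  Grid parity achieved (ratio <= 1)? yes

0.3601


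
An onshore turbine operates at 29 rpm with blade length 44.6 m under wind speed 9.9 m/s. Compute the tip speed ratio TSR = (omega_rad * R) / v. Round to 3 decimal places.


Convert rotational speed to rad/s:
  omega = 29 * 2 * pi / 60 = 3.0369 rad/s
Compute tip speed:
  v_tip = omega * R = 3.0369 * 44.6 = 135.445 m/s
Tip speed ratio:
  TSR = v_tip / v_wind = 135.445 / 9.9 = 13.681

13.681


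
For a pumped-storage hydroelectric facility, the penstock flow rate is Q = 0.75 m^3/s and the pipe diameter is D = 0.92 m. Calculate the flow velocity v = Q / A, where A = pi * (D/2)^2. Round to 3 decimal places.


Compute pipe cross-sectional area:
  A = pi * (D/2)^2 = pi * (0.92/2)^2 = 0.6648 m^2
Calculate velocity:
  v = Q / A = 0.75 / 0.6648
  v = 1.128 m/s

1.128


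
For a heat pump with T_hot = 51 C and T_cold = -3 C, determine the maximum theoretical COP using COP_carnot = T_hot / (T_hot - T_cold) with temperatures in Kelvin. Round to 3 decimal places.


Convert to Kelvin:
  T_hot = 51 + 273.15 = 324.15 K
  T_cold = -3 + 273.15 = 270.15 K
Apply Carnot COP formula:
  COP = T_hot_K / (T_hot_K - T_cold_K) = 324.15 / 54.0
  COP = 6.003

6.003


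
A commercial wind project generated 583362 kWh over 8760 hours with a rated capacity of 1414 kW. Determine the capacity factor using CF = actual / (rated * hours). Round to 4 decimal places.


Capacity factor = actual output / maximum possible output
Maximum possible = rated * hours = 1414 * 8760 = 12386640 kWh
CF = 583362 / 12386640
CF = 0.0471

0.0471


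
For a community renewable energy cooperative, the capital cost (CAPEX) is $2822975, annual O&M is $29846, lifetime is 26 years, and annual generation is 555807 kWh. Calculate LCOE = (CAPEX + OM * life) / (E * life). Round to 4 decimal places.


Total cost = CAPEX + OM * lifetime = 2822975 + 29846 * 26 = 2822975 + 775996 = 3598971
Total generation = annual * lifetime = 555807 * 26 = 14450982 kWh
LCOE = 3598971 / 14450982
LCOE = 0.2490 $/kWh

0.2490


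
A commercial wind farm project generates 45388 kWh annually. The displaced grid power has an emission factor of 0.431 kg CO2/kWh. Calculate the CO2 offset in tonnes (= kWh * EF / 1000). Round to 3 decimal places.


CO2 offset in kg = generation * emission_factor
CO2 offset = 45388 * 0.431 = 19562.23 kg
Convert to tonnes:
  CO2 offset = 19562.23 / 1000 = 19.562 tonnes

19.562


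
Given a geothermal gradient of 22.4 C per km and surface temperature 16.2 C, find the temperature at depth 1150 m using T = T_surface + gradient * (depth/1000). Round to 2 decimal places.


Convert depth to km: 1150 / 1000 = 1.15 km
Temperature increase = gradient * depth_km = 22.4 * 1.15 = 25.76 C
Temperature at depth = T_surface + delta_T = 16.2 + 25.76
T = 41.96 C

41.96


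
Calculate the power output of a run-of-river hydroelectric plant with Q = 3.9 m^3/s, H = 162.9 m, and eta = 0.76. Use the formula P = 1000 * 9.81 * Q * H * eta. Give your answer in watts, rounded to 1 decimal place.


Apply the hydropower formula P = rho * g * Q * H * eta
rho * g = 1000 * 9.81 = 9810.0
P = 9810.0 * 3.9 * 162.9 * 0.76
P = 4736617.2 W

4736617.2


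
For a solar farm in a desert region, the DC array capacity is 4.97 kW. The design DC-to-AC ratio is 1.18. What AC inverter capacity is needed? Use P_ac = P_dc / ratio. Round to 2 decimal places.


The inverter AC capacity is determined by the DC/AC ratio.
Given: P_dc = 4.97 kW, DC/AC ratio = 1.18
P_ac = P_dc / ratio = 4.97 / 1.18
P_ac = 4.21 kW

4.21


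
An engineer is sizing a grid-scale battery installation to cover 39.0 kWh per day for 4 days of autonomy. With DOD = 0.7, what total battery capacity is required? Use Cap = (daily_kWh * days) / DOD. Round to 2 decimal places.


Total energy needed = daily * days = 39.0 * 4 = 156.0 kWh
Account for depth of discharge:
  Cap = total_energy / DOD = 156.0 / 0.7
  Cap = 222.86 kWh

222.86


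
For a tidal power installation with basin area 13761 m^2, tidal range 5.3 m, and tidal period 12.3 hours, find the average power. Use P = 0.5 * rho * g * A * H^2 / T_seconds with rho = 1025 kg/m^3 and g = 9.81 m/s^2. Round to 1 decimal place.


Convert period to seconds: T = 12.3 * 3600 = 44280.0 s
H^2 = 5.3^2 = 28.09
P = 0.5 * rho * g * A * H^2 / T
P = 0.5 * 1025 * 9.81 * 13761 * 28.09 / 44280.0
P = 43889.1 W

43889.1


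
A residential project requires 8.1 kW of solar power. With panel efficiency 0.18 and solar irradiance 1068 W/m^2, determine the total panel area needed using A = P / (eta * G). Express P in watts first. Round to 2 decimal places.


Convert target power to watts: P = 8.1 * 1000 = 8100.0 W
Compute denominator: eta * G = 0.18 * 1068 = 192.24
Required area A = P / (eta * G) = 8100.0 / 192.24
A = 42.13 m^2

42.13


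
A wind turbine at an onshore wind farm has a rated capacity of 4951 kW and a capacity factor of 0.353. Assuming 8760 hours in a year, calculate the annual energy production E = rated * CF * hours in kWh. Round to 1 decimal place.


Annual energy = rated_kW * capacity_factor * hours_per_year
Given: P_rated = 4951 kW, CF = 0.353, hours = 8760
E = 4951 * 0.353 * 8760
E = 15309878.3 kWh

15309878.3


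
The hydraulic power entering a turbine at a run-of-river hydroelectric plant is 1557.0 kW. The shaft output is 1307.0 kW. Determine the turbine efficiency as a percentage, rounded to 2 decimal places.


Turbine efficiency = (output power / input power) * 100
eta = (1307.0 / 1557.0) * 100
eta = 83.94%

83.94


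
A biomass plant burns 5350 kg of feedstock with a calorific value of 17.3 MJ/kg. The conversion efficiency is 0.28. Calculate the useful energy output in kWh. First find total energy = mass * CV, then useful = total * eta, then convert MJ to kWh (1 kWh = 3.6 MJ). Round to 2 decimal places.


Total energy = mass * CV = 5350 * 17.3 = 92555.0 MJ
Useful energy = total * eta = 92555.0 * 0.28 = 25915.4 MJ
Convert to kWh: 25915.4 / 3.6
Useful energy = 7198.72 kWh

7198.72


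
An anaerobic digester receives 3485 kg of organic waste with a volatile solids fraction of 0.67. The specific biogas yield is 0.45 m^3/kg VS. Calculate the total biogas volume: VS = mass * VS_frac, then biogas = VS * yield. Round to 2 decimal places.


Compute volatile solids:
  VS = mass * VS_fraction = 3485 * 0.67 = 2334.95 kg
Calculate biogas volume:
  Biogas = VS * specific_yield = 2334.95 * 0.45
  Biogas = 1050.73 m^3

1050.73


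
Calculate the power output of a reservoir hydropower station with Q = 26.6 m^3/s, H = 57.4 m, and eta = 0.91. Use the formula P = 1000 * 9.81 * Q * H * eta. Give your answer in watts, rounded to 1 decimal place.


Apply the hydropower formula P = rho * g * Q * H * eta
rho * g = 1000 * 9.81 = 9810.0
P = 9810.0 * 26.6 * 57.4 * 0.91
P = 13630253.4 W

13630253.4


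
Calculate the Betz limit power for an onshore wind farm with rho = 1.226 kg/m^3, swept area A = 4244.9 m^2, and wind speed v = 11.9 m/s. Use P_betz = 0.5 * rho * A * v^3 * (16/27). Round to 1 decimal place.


The Betz coefficient Cp_max = 16/27 = 0.5926
v^3 = 11.9^3 = 1685.159
P_betz = 0.5 * rho * A * v^3 * Cp_max
P_betz = 0.5 * 1.226 * 4244.9 * 1685.159 * 0.5926
P_betz = 2598513.9 W

2598513.9


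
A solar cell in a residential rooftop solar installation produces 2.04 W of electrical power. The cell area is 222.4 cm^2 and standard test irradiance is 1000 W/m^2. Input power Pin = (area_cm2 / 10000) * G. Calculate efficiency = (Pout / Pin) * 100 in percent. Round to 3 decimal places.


First compute the input power:
  Pin = area_cm2 / 10000 * G = 222.4 / 10000 * 1000 = 22.24 W
Then compute efficiency:
  Efficiency = (Pout / Pin) * 100 = (2.04 / 22.24) * 100
  Efficiency = 9.173%

9.173


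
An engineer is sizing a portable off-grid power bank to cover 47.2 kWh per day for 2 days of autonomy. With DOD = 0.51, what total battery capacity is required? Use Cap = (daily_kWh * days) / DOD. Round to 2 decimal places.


Total energy needed = daily * days = 47.2 * 2 = 94.4 kWh
Account for depth of discharge:
  Cap = total_energy / DOD = 94.4 / 0.51
  Cap = 185.10 kWh

185.10


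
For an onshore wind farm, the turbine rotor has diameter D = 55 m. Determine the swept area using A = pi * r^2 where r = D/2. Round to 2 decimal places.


Compute the rotor radius:
  r = D / 2 = 55 / 2 = 27.5 m
Calculate swept area:
  A = pi * r^2 = pi * 27.5^2
  A = 2375.83 m^2

2375.83


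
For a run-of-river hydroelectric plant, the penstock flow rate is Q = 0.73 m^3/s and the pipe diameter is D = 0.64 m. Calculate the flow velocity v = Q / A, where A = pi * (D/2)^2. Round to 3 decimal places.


Compute pipe cross-sectional area:
  A = pi * (D/2)^2 = pi * (0.64/2)^2 = 0.3217 m^2
Calculate velocity:
  v = Q / A = 0.73 / 0.3217
  v = 2.269 m/s

2.269


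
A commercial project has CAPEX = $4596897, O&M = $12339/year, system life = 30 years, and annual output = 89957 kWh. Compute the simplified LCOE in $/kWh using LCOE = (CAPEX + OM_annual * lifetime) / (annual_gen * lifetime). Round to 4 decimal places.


Total cost = CAPEX + OM * lifetime = 4596897 + 12339 * 30 = 4596897 + 370170 = 4967067
Total generation = annual * lifetime = 89957 * 30 = 2698710 kWh
LCOE = 4967067 / 2698710
LCOE = 1.8405 $/kWh

1.8405


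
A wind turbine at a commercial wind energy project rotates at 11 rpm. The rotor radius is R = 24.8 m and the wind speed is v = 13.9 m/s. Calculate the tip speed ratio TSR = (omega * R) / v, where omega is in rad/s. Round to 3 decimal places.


Convert rotational speed to rad/s:
  omega = 11 * 2 * pi / 60 = 1.1519 rad/s
Compute tip speed:
  v_tip = omega * R = 1.1519 * 24.8 = 28.568 m/s
Tip speed ratio:
  TSR = v_tip / v_wind = 28.568 / 13.9 = 2.055

2.055


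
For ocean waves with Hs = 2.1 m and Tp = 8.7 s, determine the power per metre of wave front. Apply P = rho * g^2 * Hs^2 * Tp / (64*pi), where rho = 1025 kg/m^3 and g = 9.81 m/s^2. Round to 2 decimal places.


Apply wave power formula:
  g^2 = 9.81^2 = 96.2361
  Hs^2 = 2.1^2 = 4.41
  Numerator = rho * g^2 * Hs^2 * Tp = 1025 * 96.2361 * 4.41 * 8.7 = 3784597.71
  Denominator = 64 * pi = 201.0619
  P = 3784597.71 / 201.0619 = 18823.04 W/m

18823.04


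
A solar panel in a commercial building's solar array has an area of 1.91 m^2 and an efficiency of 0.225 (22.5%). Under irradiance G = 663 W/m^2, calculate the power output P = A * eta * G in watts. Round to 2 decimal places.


Use the solar power formula P = A * eta * G.
Given: A = 1.91 m^2, eta = 0.225, G = 663 W/m^2
P = 1.91 * 0.225 * 663
P = 284.92 W

284.92


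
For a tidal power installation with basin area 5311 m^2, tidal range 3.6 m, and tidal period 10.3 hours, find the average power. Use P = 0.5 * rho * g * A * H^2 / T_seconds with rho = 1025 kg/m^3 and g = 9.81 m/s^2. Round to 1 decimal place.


Convert period to seconds: T = 10.3 * 3600 = 37080.0 s
H^2 = 3.6^2 = 12.96
P = 0.5 * rho * g * A * H^2 / T
P = 0.5 * 1025 * 9.81 * 5311 * 12.96 / 37080.0
P = 9332.6 W

9332.6
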